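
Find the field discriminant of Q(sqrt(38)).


For K = Q(sqrt(d)) with d squarefree: disc(K) = d if d = 1 mod 4, and disc(K) = 4d if d = 2 or 3 mod 4.
Here d = 38, and d mod 4 = 2.
d = 2 mod 4, not 1 (O_K = Z[sqrt(d)]), so disc(K) = 4d = 4 * (38) = 152

152


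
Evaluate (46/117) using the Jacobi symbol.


Compute (46/117) via quadratic reciprocity:
  pull out 2: (2/117) = -1  (since 117 mod 8 = 5)
  reciprocity: (23/117) -> +(117/23)
  reduce: (2/23)
  pull out 2: (2/23) = +1  (since 23 mod 8 = 7)
  (1/23) = 1
Product of signs = -1

-1


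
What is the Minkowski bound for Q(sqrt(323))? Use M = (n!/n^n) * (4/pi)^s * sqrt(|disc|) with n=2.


d = 323, d mod 4 = 3, so disc(K) = 4d = 1292; |disc(K)| = 1292
Real quadratic field, so n = 2, s = r2 = 0, r1 = 2
M = (n!/n^n) * (4/pi)^s * sqrt(|disc(K)|) = (2!/2^2) * (4/pi)^0 * sqrt(1292)
= 0.5 * 1.000000 * 35.944402
= 17.9722

17.9722


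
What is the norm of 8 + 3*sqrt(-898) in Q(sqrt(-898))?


N(a + b*sqrt(d)) = a^2 - d*b^2
= (8)^2 - (-898)*(3)^2
= 64 + 8082
= 8146

8146


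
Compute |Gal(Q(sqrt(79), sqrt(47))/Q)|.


The 2 square roots of distinct primes are multiplicatively independent over Q,
so [K:Q] = 2^2 and Gal(K/Q) is isomorphic to (Z/2Z)^2.
|Gal| = 2^2 = 4

4


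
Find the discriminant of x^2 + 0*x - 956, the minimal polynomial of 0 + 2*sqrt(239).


The element 0 + 2*sqrt(239) has minimal polynomial:
x^2 + 0*x - 956
Discriminant = (0)^2 - 4*(-956)
= 0 + 3824
= 3824

3824


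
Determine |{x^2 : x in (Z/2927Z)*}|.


For prime p, the number of non-zero quadratic residues is (p-1)/2.
= (2927-1)/2
= 1463

1463


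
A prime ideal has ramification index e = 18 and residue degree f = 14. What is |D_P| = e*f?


|D_P| = e * f
= 18 * 14
= 252

252


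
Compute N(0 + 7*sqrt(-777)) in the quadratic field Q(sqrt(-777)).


N(a + b*sqrt(d)) = a^2 - d*b^2
= (0)^2 - (-777)*(7)^2
= 0 + 38073
= 38073

38073


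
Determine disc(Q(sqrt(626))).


For K = Q(sqrt(d)) with d squarefree: disc(K) = d if d = 1 mod 4, and disc(K) = 4d if d = 2 or 3 mod 4.
Here d = 626, and d mod 4 = 2.
d = 2 mod 4, not 1 (O_K = Z[sqrt(d)]), so disc(K) = 4d = 4 * (626) = 2504

2504


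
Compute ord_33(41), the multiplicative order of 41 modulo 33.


We want ord_33(41), the smallest k >= 1 with 41^k = 1 mod 33.
n = 33 = 3 * 11, phi(33) = 20; the order divides phi(n).
Divisors of 20: 1, 2, 4, 5, 10, 20
Repeated squaring mod 33: 41^1 = 8, 41^2 = 31, 41^4 = 4, 41^8 = 16, 41^16 = 25
Test divisors in increasing order:
  k=1: 41^1 = 8 mod 33
  k=2: 41^2 = 31 mod 33
  k=4: 41^4 = 4 mod 33
  k=5: 41^5 = 4 * 8 = 32 mod 33
  k=10: 41^10 = 16 * 31 = 1 mod 33  <- first divisor giving 1
Order = 10

10


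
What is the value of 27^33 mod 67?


p = 67 is prime and the exponent is (p-1)/2 = 33, so by Euler's criterion 27^33 = (27/67) = +1 or -1 mod 67.
Compute by square-and-multiply:
  33 = 32 + 1 (binary 100001)
  Repeated squaring mod 67: 27^1 = 27, 27^2 = 59, 27^4 = 64, 27^8 = 9, 27^16 = 14, 27^32 = 62
  27^33 = 27^32 * 27^1 = 62 * 27 mod 67
    62 * 27 = 1674 = 66 mod 67
  27^33 = 66 mod 67
Result 66 = p - 1 = -1 mod 67: 27 is a quadratic non-residue mod 67. As a residue in [0, p-1] the value is 66.
27^33 mod 67 = 66

66


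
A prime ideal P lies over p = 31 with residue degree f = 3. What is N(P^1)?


N(P^a) = p^(a*f)
= 31^(1*3)
= 31^3
= 29791

29791


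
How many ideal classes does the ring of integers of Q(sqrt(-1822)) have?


K = Q(sqrt(-1822)). d mod 4 = 2, so D = disc(K) = 4d = -7288
h(K) equals the number of primitive reduced positive-definite forms (a, b, c) = a*x^2 + b*x*y + c*y^2 with b^2 - 4ac = D,
where reduced means |b| <= a <= c, with b >= 0 whenever |b| = a or a = c, and primitive means gcd(a, b, c) = 1.
Reduced forces 3a^2 <= |D| = 7288, so 1 <= a <= 49; b must have the parity of D, and c = (b^2 - D)/(4a) must be an integer >= a.
Enumerate a = 1..49, b in [-a, a]:
  a=1: (1, 0, 1822)  [1]
  a=2: (2, 0, 911)  [1]
  a=3..10: none
  a=11: (11, -4, 166), (11, 4, 166)  [2]
  a=12..21: none
  a=22: (22, -4, 83), (22, 4, 83)  [2]
  a=23: (23, -16, 82), (23, 16, 82)  [2]
  a=24..28: none
  a=29: (29, -22, 67), (29, 22, 67)  [2]
  a=30: none
  a=31: (31, -20, 62), (31, 20, 62)  [2]
  a=32..36: none
  a=37: (37, -36, 58), (37, 36, 58)  [2]
  a=38..40: none
  a=41: (41, -16, 46), (41, 16, 46)  [2]
  a=42..49: none
Total reduced forms: 1 + 1 + 2 + 2 + 2 + 2 + 2 + 2 + 2 = 16
h = 16

16


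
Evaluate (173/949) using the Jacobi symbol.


Compute (173/949) via quadratic reciprocity:
  reciprocity: (173/949) -> +(949/173)
  reduce: (84/173)
  pull out 2: (2/173) = -1  (since 173 mod 8 = 5)
  pull out 2: (2/173) = -1  (since 173 mod 8 = 5)
  reciprocity: (21/173) -> +(173/21)
  reduce: (5/21)
  reciprocity: (5/21) -> +(21/5)
  reduce: (1/5)
  (1/5) = 1
Product of signs = 1

1


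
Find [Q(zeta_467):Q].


The degree equals Euler's totient phi(467).
467 = 467
phi(467) = 466

466


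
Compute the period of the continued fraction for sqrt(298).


Run the CF algorithm for sqrt(298).
a_0 = floor(sqrt(298)) = 17; set m_0=0, q_0=1.
Recurrence: m' = q*a - m,  q' = (d - m'^2)/q,  a' = floor((a_0 + m')/q').
  step 1: m=17, q=9, a=3
  step 2: m=10, q=22, a=1
  step 3: m=12, q=7, a=4
  step 4: m=16, q=6, a=5
  step 5: m=14, q=17, a=1
  step 6: m=3, q=17, a=1
  step 7: m=14, q=6, a=5
  step 8: m=16, q=7, a=4
  step 9: m=12, q=22, a=1
  step 10: m=10, q=9, a=3
  step 11: m=17, q=1, a=34
a_11 = 2*a_0 = 34, so the period closes here.
sqrt(298) = [17; 3, 1, 4, 5, 1, 1, 5, 4, 1, 3, 34]
Period length = 11

11


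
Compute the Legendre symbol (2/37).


p = 37 is prime, so compute (2/37) with the reciprocity algorithm (Jacobi-symbol steps: pull out 2s via (2/n), flip via reciprocity, reduce):
  pull out 2: (2/37) = -1  (since 37 mod 8 = 5)
  (1/37) = 1
Product of signs = -1
(2/37) = -1

-1


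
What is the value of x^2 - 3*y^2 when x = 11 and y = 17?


x^2 - d*y^2
= 11^2 - 3*17^2
= 121 - 867
= -746

-746


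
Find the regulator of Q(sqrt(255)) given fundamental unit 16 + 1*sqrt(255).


epsilon = 16 + 1*sqrt(255)
= 31.9687
R = ln(31.9687)
= 3.4648

3.4648


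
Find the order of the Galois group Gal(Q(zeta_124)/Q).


|Gal(Q(zeta_124)/Q)| = phi(124)
= 60

60


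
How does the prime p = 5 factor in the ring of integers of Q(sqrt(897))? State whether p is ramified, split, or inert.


K = Q(sqrt(897)). Since d mod 4 = 1, disc(K) = 897.
Check p | disc: 897 mod 5 = 2.
p does not divide disc. Compute Legendre symbol (d/p):
2^((5-1)/2) mod 5 = -1
(d/p) = -1, so p is inert: (p) stays prime with e=1, f=2, g=1.
Therefore p is inert.

inert


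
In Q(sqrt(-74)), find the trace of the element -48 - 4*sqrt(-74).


Tr(a + b*sqrt(d)) = (a + b*sqrt(d)) + (a - b*sqrt(d)) = 2a
= 2 * (-48)
= -96

-96


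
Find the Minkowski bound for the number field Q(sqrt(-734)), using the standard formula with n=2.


d = -734, d mod 4 = 2, so disc(K) = 4d = -2936; |disc(K)| = 2936
Imaginary quadratic field, so n = 2, s = r2 = 1, r1 = 0
M = (n!/n^n) * (4/pi)^s * sqrt(|disc(K)|) = (2!/2^2) * (4/pi)^1 * sqrt(2936)
= 0.5 * 1.273240 * 54.184869
= 34.4952

34.4952


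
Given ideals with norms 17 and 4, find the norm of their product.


N(IJ) = N(I) * N(J)
= 17 * 4
= 68

68


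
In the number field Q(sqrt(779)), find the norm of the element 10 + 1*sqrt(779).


N(a + b*sqrt(d)) = a^2 - d*b^2
= (10)^2 - (779)*(1)^2
= 100 - 779
= -679

-679


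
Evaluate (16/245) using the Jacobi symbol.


Compute (16/245) via quadratic reciprocity:
  pull out 2: (2/245) = -1  (since 245 mod 8 = 5)
  pull out 2: (2/245) = -1  (since 245 mod 8 = 5)
  pull out 2: (2/245) = -1  (since 245 mod 8 = 5)
  pull out 2: (2/245) = -1  (since 245 mod 8 = 5)
  (1/245) = 1
Product of signs = 1

1


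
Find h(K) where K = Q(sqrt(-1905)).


K = Q(sqrt(-1905)). d mod 4 = 3, so D = disc(K) = 4d = -7620
h(K) equals the number of primitive reduced positive-definite forms (a, b, c) = a*x^2 + b*x*y + c*y^2 with b^2 - 4ac = D,
where reduced means |b| <= a <= c, with b >= 0 whenever |b| = a or a = c, and primitive means gcd(a, b, c) = 1.
Reduced forces 3a^2 <= |D| = 7620, so 1 <= a <= 50; b must have the parity of D, and c = (b^2 - D)/(4a) must be an integer >= a.
Enumerate a = 1..50, b in [-a, a]:
  a=1: (1, 0, 1905)  [1]
  a=2: (2, 2, 953)  [1]
  a=3: (3, 0, 635)  [1]
  a=4: none
  a=5: (5, 0, 381)  [1]
  a=6: (6, 6, 319)  [1]
  a=7..9: none
  a=10: (10, 10, 193)  [1]
  a=11: (11, -6, 174), (11, 6, 174)  [2]
  a=12..14: none
  a=15: (15, 0, 127)  [1]
  a=16: none
  a=17: (17, -8, 113), (17, 8, 113)  [2]
  a=18..21: none
  a=22: (22, -6, 87), (22, 6, 87)  [2]
  a=23: (23, -4, 83), (23, 4, 83)  [2]
  a=24..28: none
  a=29: (29, -6, 66), (29, 6, 66)  [2]
  a=30: (30, 30, 71)  [1]
  a=31..32: none
  a=33: (33, -6, 58), (33, 6, 58)  [2]
  a=34: (34, -26, 61), (34, 26, 61)  [2]
  a=35..45: none
  a=46: (46, -42, 51), (46, 42, 51)  [2]
  a=47..50: none
Total reduced forms: 1 + 1 + 1 + 1 + 1 + 1 + 2 + 1 + 2 + 2 + 2 + 2 + 1 + 2 + 2 + 2 = 24
h = 24

24


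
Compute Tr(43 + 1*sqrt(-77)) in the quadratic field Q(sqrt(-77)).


Tr(a + b*sqrt(d)) = (a + b*sqrt(d)) + (a - b*sqrt(d)) = 2a
= 2 * (43)
= 86

86


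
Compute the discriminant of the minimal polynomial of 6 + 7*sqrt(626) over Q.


The element 6 + 7*sqrt(626) has minimal polynomial:
x^2 - 12*x - 30638
Discriminant = (-12)^2 - 4*(-30638)
= 144 + 122552
= 122696

122696


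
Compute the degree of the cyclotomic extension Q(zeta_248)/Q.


The degree equals Euler's totient phi(248).
248 = 2^3 * 31
phi(248) = 120

120


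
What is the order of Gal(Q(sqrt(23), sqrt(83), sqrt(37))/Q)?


The 3 square roots of distinct primes are multiplicatively independent over Q,
so [K:Q] = 2^3 and Gal(K/Q) is isomorphic to (Z/2Z)^3.
|Gal| = 2^3 = 8

8


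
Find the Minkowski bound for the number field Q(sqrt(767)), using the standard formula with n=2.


d = 767, d mod 4 = 3, so disc(K) = 4d = 3068; |disc(K)| = 3068
Real quadratic field, so n = 2, s = r2 = 0, r1 = 2
M = (n!/n^n) * (4/pi)^s * sqrt(|disc(K)|) = (2!/2^2) * (4/pi)^0 * sqrt(3068)
= 0.5 * 1.000000 * 55.389530
= 27.6948

27.6948


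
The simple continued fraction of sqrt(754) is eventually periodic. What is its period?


Run the CF algorithm for sqrt(754).
a_0 = floor(sqrt(754)) = 27; set m_0=0, q_0=1.
Recurrence: m' = q*a - m,  q' = (d - m'^2)/q,  a' = floor((a_0 + m')/q').
  step 1: m=27, q=25, a=2
  step 2: m=23, q=9, a=5
  step 3: m=22, q=30, a=1
  step 4: m=8, q=23, a=1
  step 5: m=15, q=23, a=1
  step 6: m=8, q=30, a=1
  step 7: m=22, q=9, a=5
  step 8: m=23, q=25, a=2
  step 9: m=27, q=1, a=54
a_9 = 2*a_0 = 54, so the period closes here.
sqrt(754) = [27; 2, 5, 1, 1, 1, 1, 5, 2, 54]
Period length = 9

9


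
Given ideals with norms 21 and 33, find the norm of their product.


N(IJ) = N(I) * N(J)
= 21 * 33
= 693

693


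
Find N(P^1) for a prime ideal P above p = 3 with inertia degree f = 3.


N(P^a) = p^(a*f)
= 3^(1*3)
= 3^3
= 27

27


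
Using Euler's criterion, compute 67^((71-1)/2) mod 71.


p = 71 is prime and the exponent is (p-1)/2 = 35, so by Euler's criterion 67^35 = (67/71) = +1 or -1 mod 71.
Compute by square-and-multiply:
  35 = 32 + 2 + 1 (binary 100011)
  Repeated squaring mod 71: 67^1 = 67, 67^2 = 16, 67^4 = 43, 67^8 = 3, 67^16 = 9, 67^32 = 10
  67^35 = 67^32 * 67^2 * 67^1 = 10 * 16 * 67 mod 71
    10 * 16 = 160 = 18 mod 71
    18 * 67 = 1206 = 70 mod 71
  67^35 = 70 mod 71
Result 70 = p - 1 = -1 mod 71: 67 is a quadratic non-residue mod 71. As a residue in [0, p-1] the value is 70.
67^35 mod 71 = 70

70


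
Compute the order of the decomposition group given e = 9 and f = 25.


|D_P| = e * f
= 9 * 25
= 225

225


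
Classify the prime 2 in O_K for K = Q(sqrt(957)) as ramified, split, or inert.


K = Q(sqrt(957)). Since d mod 4 = 1, disc(K) = 957.
Check p | disc: 957 mod 2 = 1.
p=2 does not divide disc (d is 1 mod 4). 2 splits iff d = 1 mod 8.
d mod 8 = 5, so (d/2) = -1.
(d/p) = -1, so p is inert: (p) stays prime with e=1, f=2, g=1.
Therefore p is inert.

inert


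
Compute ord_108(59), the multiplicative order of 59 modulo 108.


We want ord_108(59), the smallest k >= 1 with 59^k = 1 mod 108.
n = 108 = 2^2 * 3^3, phi(108) = 36; the order divides phi(n).
Divisors of 36: 1, 2, 3, 4, 6, 9, 12, 18, 36
Repeated squaring mod 108: 59^1 = 59, 59^2 = 25, 59^4 = 85, 59^8 = 97, 59^16 = 13, 59^32 = 61
Test divisors in increasing order:
  k=1: 59^1 = 59 mod 108
  k=2: 59^2 = 25 mod 108
  k=3: 59^3 = 25 * 59 = 71 mod 108
  k=4: 59^4 = 85 mod 108
  k=6: 59^6 = 85 * 25 = 73 mod 108
  k=9: 59^9 = 97 * 59 = 107 mod 108
  k=12: 59^12 = 97 * 85 = 37 mod 108
  k=18: 59^18 = 13 * 25 = 1 mod 108  <- first divisor giving 1
Order = 18

18


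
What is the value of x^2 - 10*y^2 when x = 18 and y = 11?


x^2 - d*y^2
= 18^2 - 10*11^2
= 324 - 1210
= -886

-886


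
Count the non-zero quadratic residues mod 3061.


For prime p, the number of non-zero quadratic residues is (p-1)/2.
= (3061-1)/2
= 1530

1530


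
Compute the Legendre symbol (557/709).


p = 709 is prime, so compute (557/709) with the reciprocity algorithm (Jacobi-symbol steps: pull out 2s via (2/n), flip via reciprocity, reduce):
  reciprocity: (557/709) -> +(709/557)
  reduce: (152/557)
  pull out 2: (2/557) = -1  (since 557 mod 8 = 5)
  pull out 2: (2/557) = -1  (since 557 mod 8 = 5)
  pull out 2: (2/557) = -1  (since 557 mod 8 = 5)
  reciprocity: (19/557) -> +(557/19)
  reduce: (6/19)
  pull out 2: (2/19) = -1  (since 19 mod 8 = 3)
  reciprocity: (3/19) -> -(19/3)
  reduce: (1/3)
  (1/3) = 1
Product of signs = -1
(557/709) = -1

-1


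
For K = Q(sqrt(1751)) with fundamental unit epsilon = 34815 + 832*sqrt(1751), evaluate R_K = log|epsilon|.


epsilon = 34815 + 832*sqrt(1751)
= 69630.0000
R = ln(69630.0000)
= 11.1510

11.1510


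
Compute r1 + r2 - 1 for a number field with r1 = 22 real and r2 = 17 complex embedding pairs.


By Dirichlet's unit theorem:
rank = r1 + r2 - 1
= 22 + 17 - 1
= 38

38


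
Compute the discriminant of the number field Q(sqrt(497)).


For K = Q(sqrt(d)) with d squarefree: disc(K) = d if d = 1 mod 4, and disc(K) = 4d if d = 2 or 3 mod 4.
Here d = 497, and d mod 4 = 1.
d = 1 mod 4 (O_K = Z[(1+sqrt(d))/2]), so disc(K) = d = 497

497


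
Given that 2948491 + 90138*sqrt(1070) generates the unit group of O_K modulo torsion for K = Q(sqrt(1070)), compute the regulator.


epsilon = 2948491 + 90138*sqrt(1070)
= 5.8970e+06
R = ln(5.8970e+06)
= 15.5900

15.5900


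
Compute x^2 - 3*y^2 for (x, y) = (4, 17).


x^2 - d*y^2
= 4^2 - 3*17^2
= 16 - 867
= -851

-851


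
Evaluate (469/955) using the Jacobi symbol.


Compute (469/955) via quadratic reciprocity:
  reciprocity: (469/955) -> +(955/469)
  reduce: (17/469)
  reciprocity: (17/469) -> +(469/17)
  reduce: (10/17)
  pull out 2: (2/17) = +1  (since 17 mod 8 = 1)
  reciprocity: (5/17) -> +(17/5)
  reduce: (2/5)
  pull out 2: (2/5) = -1  (since 5 mod 8 = 5)
  (1/5) = 1
Product of signs = -1

-1


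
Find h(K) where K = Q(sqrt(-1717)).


K = Q(sqrt(-1717)). d mod 4 = 3, so D = disc(K) = 4d = -6868
h(K) equals the number of primitive reduced positive-definite forms (a, b, c) = a*x^2 + b*x*y + c*y^2 with b^2 - 4ac = D,
where reduced means |b| <= a <= c, with b >= 0 whenever |b| = a or a = c, and primitive means gcd(a, b, c) = 1.
Reduced forces 3a^2 <= |D| = 6868, so 1 <= a <= 47; b must have the parity of D, and c = (b^2 - D)/(4a) must be an integer >= a.
Enumerate a = 1..47, b in [-a, a]:
  a=1: (1, 0, 1717)  [1]
  a=2: (2, 2, 859)  [1]
  a=3..12: none
  a=13: (13, -10, 134), (13, 10, 134)  [2]
  a=14..16: none
  a=17: (17, 0, 101)  [1]
  a=18..22: none
  a=23: (23, -20, 79), (23, 20, 79)  [2]
  a=24..25: none
  a=26: (26, -10, 67), (26, 10, 67)  [2]
  a=27..28: none
  a=29: (29, -18, 62), (29, 18, 62)  [2]
  a=30: none
  a=31: (31, -18, 58), (31, 18, 58)  [2]
  a=32..33: none
  a=34: (34, 34, 59)  [1]
  a=35..40: none
  a=41: (41, -26, 46), (41, 26, 46)  [2]
  a=42..47: none
Total reduced forms: 1 + 1 + 2 + 1 + 2 + 2 + 2 + 2 + 1 + 2 = 16
h = 16

16


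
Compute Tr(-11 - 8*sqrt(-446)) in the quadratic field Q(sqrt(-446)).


Tr(a + b*sqrt(d)) = (a + b*sqrt(d)) + (a - b*sqrt(d)) = 2a
= 2 * (-11)
= -22

-22


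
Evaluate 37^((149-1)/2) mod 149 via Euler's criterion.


p = 149 is prime and the exponent is (p-1)/2 = 74, so by Euler's criterion 37^74 = (37/149) = +1 or -1 mod 149.
Compute by square-and-multiply:
  74 = 64 + 8 + 2 (binary 1001010)
  Repeated squaring mod 149: 37^1 = 37, 37^2 = 28, 37^4 = 39, 37^8 = 31, 37^16 = 67, 37^32 = 19, 37^64 = 63
  37^74 = 37^64 * 37^8 * 37^2 = 63 * 31 * 28 mod 149
    63 * 31 = 1953 = 16 mod 149
    16 * 28 = 448 = 1 mod 149
  37^74 = 1 mod 149
Result 1: 37 is a quadratic residue mod 149.
37^74 mod 149 = 1

1


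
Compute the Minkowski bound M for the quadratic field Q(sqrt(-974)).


d = -974, d mod 4 = 2, so disc(K) = 4d = -3896; |disc(K)| = 3896
Imaginary quadratic field, so n = 2, s = r2 = 1, r1 = 0
M = (n!/n^n) * (4/pi)^s * sqrt(|disc(K)|) = (2!/2^2) * (4/pi)^1 * sqrt(3896)
= 0.5 * 1.273240 * 62.417946
= 39.7365

39.7365


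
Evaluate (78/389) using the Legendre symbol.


p = 389 is prime, so compute (78/389) with the reciprocity algorithm (Jacobi-symbol steps: pull out 2s via (2/n), flip via reciprocity, reduce):
  pull out 2: (2/389) = -1  (since 389 mod 8 = 5)
  reciprocity: (39/389) -> +(389/39)
  reduce: (38/39)
  pull out 2: (2/39) = +1  (since 39 mod 8 = 7)
  reciprocity: (19/39) -> -(39/19)
  reduce: (1/19)
  (1/19) = 1
Product of signs = 1
(78/389) = 1

1


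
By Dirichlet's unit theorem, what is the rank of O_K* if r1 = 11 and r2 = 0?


By Dirichlet's unit theorem:
rank = r1 + r2 - 1
= 11 + 0 - 1
= 10

10


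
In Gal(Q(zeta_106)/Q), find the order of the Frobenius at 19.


The Frobenius at p in Gal(Q(zeta_n)/Q) = (Z/nZ)* is the class of p, so its order is ord_106(19), the smallest k >= 1 with 19^k = 1 mod 106.
n = 106 = 2 * 53, phi(106) = 52; the order divides phi(n).
Divisors of 52: 1, 2, 4, 13, 26, 52
Repeated squaring mod 106: 19^1 = 19, 19^2 = 43, 19^4 = 47, 19^8 = 89, 19^16 = 77, 19^32 = 99
Test divisors in increasing order:
  k=1: 19^1 = 19 mod 106
  k=2: 19^2 = 43 mod 106
  k=4: 19^4 = 47 mod 106
  k=13: 19^13 = 89 * 47 * 19 = 83 mod 106
  k=26: 19^26 = 77 * 89 * 43 = 105 mod 106
  k=52: 19^52 = 99 * 77 * 47 = 1 mod 106  <- first divisor giving 1
Order = 52

52


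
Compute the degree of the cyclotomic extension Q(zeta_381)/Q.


The degree equals Euler's totient phi(381).
381 = 3 * 127
phi(381) = 252

252


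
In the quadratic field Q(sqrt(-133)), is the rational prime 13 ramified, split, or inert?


K = Q(sqrt(-133)). Since d mod 4 = 3, disc(K) = -532.
Check p | disc: -532 mod 13 = 1.
p does not divide disc. Compute Legendre symbol (d/p):
10^((13-1)/2) mod 13 = 1
(d/p) = 1, so p splits: (p) = P*P' with e=1, f=1, g=2.
Therefore p is split.

split


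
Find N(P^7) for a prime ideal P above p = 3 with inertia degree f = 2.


N(P^a) = p^(a*f)
= 3^(7*2)
= 3^14
= 4782969

4782969


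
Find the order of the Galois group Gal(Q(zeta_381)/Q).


|Gal(Q(zeta_381)/Q)| = phi(381)
= 252

252


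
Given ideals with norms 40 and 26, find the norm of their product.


N(IJ) = N(I) * N(J)
= 40 * 26
= 1040

1040


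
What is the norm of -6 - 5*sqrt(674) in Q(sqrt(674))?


N(a + b*sqrt(d)) = a^2 - d*b^2
= (-6)^2 - (674)*(-5)^2
= 36 - 16850
= -16814

-16814


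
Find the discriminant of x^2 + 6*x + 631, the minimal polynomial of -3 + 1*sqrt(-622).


The element -3 + 1*sqrt(-622) has minimal polynomial:
x^2 + 6*x + 631
Discriminant = (6)^2 - 4*(631)
= 36 - 2524
= -2488

-2488


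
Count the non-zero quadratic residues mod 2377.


For prime p, the number of non-zero quadratic residues is (p-1)/2.
= (2377-1)/2
= 1188

1188


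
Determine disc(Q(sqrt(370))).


For K = Q(sqrt(d)) with d squarefree: disc(K) = d if d = 1 mod 4, and disc(K) = 4d if d = 2 or 3 mod 4.
Here d = 370, and d mod 4 = 2.
d = 2 mod 4, not 1 (O_K = Z[sqrt(d)]), so disc(K) = 4d = 4 * (370) = 1480

1480


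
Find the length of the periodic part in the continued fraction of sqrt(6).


Run the CF algorithm for sqrt(6).
a_0 = floor(sqrt(6)) = 2; set m_0=0, q_0=1.
Recurrence: m' = q*a - m,  q' = (d - m'^2)/q,  a' = floor((a_0 + m')/q').
  step 1: m=2, q=2, a=2
  step 2: m=2, q=1, a=4
a_2 = 2*a_0 = 4, so the period closes here.
sqrt(6) = [2; 2, 4]
Period length = 2

2


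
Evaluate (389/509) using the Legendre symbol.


p = 509 is prime, so compute (389/509) with the reciprocity algorithm (Jacobi-symbol steps: pull out 2s via (2/n), flip via reciprocity, reduce):
  reciprocity: (389/509) -> +(509/389)
  reduce: (120/389)
  pull out 2: (2/389) = -1  (since 389 mod 8 = 5)
  pull out 2: (2/389) = -1  (since 389 mod 8 = 5)
  pull out 2: (2/389) = -1  (since 389 mod 8 = 5)
  reciprocity: (15/389) -> +(389/15)
  reduce: (14/15)
  pull out 2: (2/15) = +1  (since 15 mod 8 = 7)
  reciprocity: (7/15) -> -(15/7)
  reduce: (1/7)
  (1/7) = 1
Product of signs = 1
(389/509) = 1

1


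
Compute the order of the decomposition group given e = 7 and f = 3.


|D_P| = e * f
= 7 * 3
= 21

21


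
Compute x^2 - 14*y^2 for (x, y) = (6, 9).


x^2 - d*y^2
= 6^2 - 14*9^2
= 36 - 1134
= -1098

-1098


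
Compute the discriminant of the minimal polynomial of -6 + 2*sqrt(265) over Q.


The element -6 + 2*sqrt(265) has minimal polynomial:
x^2 + 12*x - 1024
Discriminant = (12)^2 - 4*(-1024)
= 144 + 4096
= 4240

4240


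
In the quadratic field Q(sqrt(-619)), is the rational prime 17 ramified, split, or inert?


K = Q(sqrt(-619)). Since d mod 4 = 1, disc(K) = -619.
Check p | disc: -619 mod 17 = 10.
p does not divide disc. Compute Legendre symbol (d/p):
10^((17-1)/2) mod 17 = -1
(d/p) = -1, so p is inert: (p) stays prime with e=1, f=2, g=1.
Therefore p is inert.

inert


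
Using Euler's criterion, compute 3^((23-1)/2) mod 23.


p = 23 is prime and the exponent is (p-1)/2 = 11, so by Euler's criterion 3^11 = (3/23) = +1 or -1 mod 23.
Compute by square-and-multiply:
  11 = 8 + 2 + 1 (binary 1011)
  Repeated squaring mod 23: 3^1 = 3, 3^2 = 9, 3^4 = 12, 3^8 = 6
  3^11 = 3^8 * 3^2 * 3^1 = 6 * 9 * 3 mod 23
    6 * 9 = 54 = 8 mod 23
    8 * 3 = 24 = 1 mod 23
  3^11 = 1 mod 23
Result 1: 3 is a quadratic residue mod 23.
3^11 mod 23 = 1

1


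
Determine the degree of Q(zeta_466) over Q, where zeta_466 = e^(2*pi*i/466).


The degree equals Euler's totient phi(466).
466 = 2 * 233
phi(466) = 232

232


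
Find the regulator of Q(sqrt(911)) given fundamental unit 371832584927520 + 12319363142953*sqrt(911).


epsilon = 371832584927520 + 12319363142953*sqrt(911)
= 7.4367e+14
R = ln(7.4367e+14)
= 34.2426

34.2426


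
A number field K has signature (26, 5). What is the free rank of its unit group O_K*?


By Dirichlet's unit theorem:
rank = r1 + r2 - 1
= 26 + 5 - 1
= 30

30


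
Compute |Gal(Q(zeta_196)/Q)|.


|Gal(Q(zeta_196)/Q)| = phi(196)
= 84

84


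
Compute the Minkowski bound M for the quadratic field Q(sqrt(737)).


d = 737, d mod 4 = 1, so disc(K) = d = 737; |disc(K)| = 737
Real quadratic field, so n = 2, s = r2 = 0, r1 = 2
M = (n!/n^n) * (4/pi)^s * sqrt(|disc(K)|) = (2!/2^2) * (4/pi)^0 * sqrt(737)
= 0.5 * 1.000000 * 27.147744
= 13.5739

13.5739


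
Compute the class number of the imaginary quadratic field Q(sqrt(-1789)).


K = Q(sqrt(-1789)). d mod 4 = 3, so D = disc(K) = 4d = -7156
h(K) equals the number of primitive reduced positive-definite forms (a, b, c) = a*x^2 + b*x*y + c*y^2 with b^2 - 4ac = D,
where reduced means |b| <= a <= c, with b >= 0 whenever |b| = a or a = c, and primitive means gcd(a, b, c) = 1.
Reduced forces 3a^2 <= |D| = 7156, so 1 <= a <= 48; b must have the parity of D, and c = (b^2 - D)/(4a) must be an integer >= a.
Enumerate a = 1..48, b in [-a, a]:
  a=1: (1, 0, 1789)  [1]
  a=2: (2, 2, 895)  [1]
  a=3..4: none
  a=5: (5, -2, 358), (5, 2, 358)  [2]
  a=6..9: none
  a=10: (10, -2, 179), (10, 2, 179)  [2]
  a=11: (11, -4, 163), (11, 4, 163)  [2]
  a=12..16: none
  a=17: (17, -16, 109), (17, 16, 109)  [2]
  a=18: none
  a=19: (19, -8, 95), (19, 8, 95)  [2]
  a=20..21: none
  a=22: (22, -18, 85), (22, 18, 85)  [2]
  a=23..24: none
  a=25: (25, -12, 73), (25, 12, 73)  [2]
  a=26..28: none
  a=29: (29, -6, 62), (29, 6, 62)  [2]
  a=30: none
  a=31: (31, -6, 58), (31, 6, 58)  [2]
  a=32..33: none
  a=34: (34, -18, 55), (34, 18, 55)  [2]
  a=35..37: none
  a=38: (38, -30, 53), (38, 30, 53)  [2]
  a=39..42: none
  a=43: (43, -38, 50), (43, 38, 50)  [2]
  a=44..48: none
Total reduced forms: 1 + 1 + 2 + 2 + 2 + 2 + 2 + 2 + 2 + 2 + 2 + 2 + 2 + 2 = 26
h = 26

26


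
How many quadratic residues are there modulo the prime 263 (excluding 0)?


For prime p, the number of non-zero quadratic residues is (p-1)/2.
= (263-1)/2
= 131

131


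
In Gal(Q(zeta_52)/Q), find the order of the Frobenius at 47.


The Frobenius at p in Gal(Q(zeta_n)/Q) = (Z/nZ)* is the class of p, so its order is ord_52(47), the smallest k >= 1 with 47^k = 1 mod 52.
n = 52 = 2^2 * 13, phi(52) = 24; the order divides phi(n).
Divisors of 24: 1, 2, 3, 4, 6, 8, 12, 24
Repeated squaring mod 52: 47^1 = 47, 47^2 = 25, 47^4 = 1, 47^8 = 1, 47^16 = 1
Test divisors in increasing order:
  k=1: 47^1 = 47 mod 52
  k=2: 47^2 = 25 mod 52
  k=3: 47^3 = 25 * 47 = 31 mod 52
  k=4: 47^4 = 1 mod 52  <- first divisor giving 1
Order = 4

4


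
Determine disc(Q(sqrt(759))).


For K = Q(sqrt(d)) with d squarefree: disc(K) = d if d = 1 mod 4, and disc(K) = 4d if d = 2 or 3 mod 4.
Here d = 759, and d mod 4 = 3.
d = 3 mod 4, not 1 (O_K = Z[sqrt(d)]), so disc(K) = 4d = 4 * (759) = 3036

3036


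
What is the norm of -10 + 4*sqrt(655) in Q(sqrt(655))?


N(a + b*sqrt(d)) = a^2 - d*b^2
= (-10)^2 - (655)*(4)^2
= 100 - 10480
= -10380

-10380


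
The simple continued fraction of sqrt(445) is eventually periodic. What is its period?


Run the CF algorithm for sqrt(445).
a_0 = floor(sqrt(445)) = 21; set m_0=0, q_0=1.
Recurrence: m' = q*a - m,  q' = (d - m'^2)/q,  a' = floor((a_0 + m')/q').
  step 1: m=21, q=4, a=10
  step 2: m=19, q=21, a=1
  step 3: m=2, q=21, a=1
  step 4: m=19, q=4, a=10
  step 5: m=21, q=1, a=42
a_5 = 2*a_0 = 42, so the period closes here.
sqrt(445) = [21; 10, 1, 1, 10, 42]
Period length = 5

5


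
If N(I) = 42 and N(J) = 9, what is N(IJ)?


N(IJ) = N(I) * N(J)
= 42 * 9
= 378

378


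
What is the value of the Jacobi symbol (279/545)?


Compute (279/545) via quadratic reciprocity:
  reciprocity: (279/545) -> +(545/279)
  reduce: (266/279)
  pull out 2: (2/279) = +1  (since 279 mod 8 = 7)
  reciprocity: (133/279) -> +(279/133)
  reduce: (13/133)
  reciprocity: (13/133) -> +(133/13)
  reduce: (3/13)
  reciprocity: (3/13) -> +(13/3)
  reduce: (1/3)
  (1/3) = 1
Product of signs = 1

1


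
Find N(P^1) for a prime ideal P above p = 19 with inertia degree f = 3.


N(P^a) = p^(a*f)
= 19^(1*3)
= 19^3
= 6859

6859


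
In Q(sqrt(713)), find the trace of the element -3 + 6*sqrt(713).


Tr(a + b*sqrt(d)) = (a + b*sqrt(d)) + (a - b*sqrt(d)) = 2a
= 2 * (-3)
= -6

-6


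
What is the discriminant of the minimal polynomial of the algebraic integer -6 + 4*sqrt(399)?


The element -6 + 4*sqrt(399) has minimal polynomial:
x^2 + 12*x - 6348
Discriminant = (12)^2 - 4*(-6348)
= 144 + 25392
= 25536

25536


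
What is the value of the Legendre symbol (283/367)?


p = 367 is prime, so compute (283/367) with the reciprocity algorithm (Jacobi-symbol steps: pull out 2s via (2/n), flip via reciprocity, reduce):
  reciprocity: (283/367) -> -(367/283)
  reduce: (84/283)
  pull out 2: (2/283) = -1  (since 283 mod 8 = 3)
  pull out 2: (2/283) = -1  (since 283 mod 8 = 3)
  reciprocity: (21/283) -> +(283/21)
  reduce: (10/21)
  pull out 2: (2/21) = -1  (since 21 mod 8 = 5)
  reciprocity: (5/21) -> +(21/5)
  reduce: (1/5)
  (1/5) = 1
Product of signs = 1
(283/367) = 1

1


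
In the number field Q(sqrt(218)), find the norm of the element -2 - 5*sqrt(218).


N(a + b*sqrt(d)) = a^2 - d*b^2
= (-2)^2 - (218)*(-5)^2
= 4 - 5450
= -5446

-5446


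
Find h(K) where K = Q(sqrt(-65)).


K = Q(sqrt(-65)). d mod 4 = 3, so D = disc(K) = 4d = -260
h(K) equals the number of primitive reduced positive-definite forms (a, b, c) = a*x^2 + b*x*y + c*y^2 with b^2 - 4ac = D,
where reduced means |b| <= a <= c, with b >= 0 whenever |b| = a or a = c, and primitive means gcd(a, b, c) = 1.
Reduced forces 3a^2 <= |D| = 260, so 1 <= a <= 9; b must have the parity of D, and c = (b^2 - D)/(4a) must be an integer >= a.
Enumerate a = 1..9, b in [-a, a]:
  a=1: (1, 0, 65)  [1]
  a=2: (2, 2, 33)  [1]
  a=3: (3, -2, 22), (3, 2, 22)  [2]
  a=4: none
  a=5: (5, 0, 13)  [1]
  a=6: (6, -2, 11), (6, 2, 11)  [2]
  a=7..8: none
  a=9: (9, 8, 9)  [1]
Total reduced forms: 1 + 1 + 2 + 1 + 2 + 1 = 8
h = 8

8


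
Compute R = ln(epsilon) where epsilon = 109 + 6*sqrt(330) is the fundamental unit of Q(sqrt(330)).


epsilon = 109 + 6*sqrt(330)
= 217.9954
R = ln(217.9954)
= 5.3845

5.3845


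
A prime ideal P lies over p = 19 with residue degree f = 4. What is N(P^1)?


N(P^a) = p^(a*f)
= 19^(1*4)
= 19^4
= 130321

130321


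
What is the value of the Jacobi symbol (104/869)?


Compute (104/869) via quadratic reciprocity:
  pull out 2: (2/869) = -1  (since 869 mod 8 = 5)
  pull out 2: (2/869) = -1  (since 869 mod 8 = 5)
  pull out 2: (2/869) = -1  (since 869 mod 8 = 5)
  reciprocity: (13/869) -> +(869/13)
  reduce: (11/13)
  reciprocity: (11/13) -> +(13/11)
  reduce: (2/11)
  pull out 2: (2/11) = -1  (since 11 mod 8 = 3)
  (1/11) = 1
Product of signs = 1

1


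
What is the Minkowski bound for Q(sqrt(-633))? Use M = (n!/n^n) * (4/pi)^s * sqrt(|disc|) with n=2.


d = -633, d mod 4 = 3, so disc(K) = 4d = -2532; |disc(K)| = 2532
Imaginary quadratic field, so n = 2, s = r2 = 1, r1 = 0
M = (n!/n^n) * (4/pi)^s * sqrt(|disc(K)|) = (2!/2^2) * (4/pi)^1 * sqrt(2532)
= 0.5 * 1.273240 * 50.318983
= 32.0341

32.0341


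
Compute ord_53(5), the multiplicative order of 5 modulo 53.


We want ord_53(5), the smallest k >= 1 with 5^k = 1 mod 53.
n = 53 = 53, phi(53) = 52; the order divides phi(n).
Divisors of 52: 1, 2, 4, 13, 26, 52
Repeated squaring mod 53: 5^1 = 5, 5^2 = 25, 5^4 = 42, 5^8 = 15, 5^16 = 13, 5^32 = 10
Test divisors in increasing order:
  k=1: 5^1 = 5 mod 53
  k=2: 5^2 = 25 mod 53
  k=4: 5^4 = 42 mod 53
  k=13: 5^13 = 15 * 42 * 5 = 23 mod 53
  k=26: 5^26 = 13 * 15 * 25 = 52 mod 53
  k=52: 5^52 = 10 * 13 * 42 = 1 mod 53  <- first divisor giving 1
Order = 52

52


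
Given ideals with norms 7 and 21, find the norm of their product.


N(IJ) = N(I) * N(J)
= 7 * 21
= 147

147


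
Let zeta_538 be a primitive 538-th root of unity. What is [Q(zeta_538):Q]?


The degree equals Euler's totient phi(538).
538 = 2 * 269
phi(538) = 268

268


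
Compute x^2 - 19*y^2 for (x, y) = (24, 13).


x^2 - d*y^2
= 24^2 - 19*13^2
= 576 - 3211
= -2635

-2635


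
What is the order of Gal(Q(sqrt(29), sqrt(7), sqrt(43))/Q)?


The 3 square roots of distinct primes are multiplicatively independent over Q,
so [K:Q] = 2^3 and Gal(K/Q) is isomorphic to (Z/2Z)^3.
|Gal| = 2^3 = 8

8


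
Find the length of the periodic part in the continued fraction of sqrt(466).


Run the CF algorithm for sqrt(466).
a_0 = floor(sqrt(466)) = 21; set m_0=0, q_0=1.
Recurrence: m' = q*a - m,  q' = (d - m'^2)/q,  a' = floor((a_0 + m')/q').
  step 1: m=21, q=25, a=1
  step 2: m=4, q=18, a=1
  step 3: m=14, q=15, a=2
  step 4: m=16, q=14, a=2
  step 5: m=12, q=23, a=1
  step 6: m=11, q=15, a=2
  step 7: m=19, q=7, a=5
  step 8: m=16, q=30, a=1
  step 9: m=14, q=9, a=3
  step 10: m=13, q=33, a=1
  step 11: m=20, q=2, a=20
  step 12: m=20, q=33, a=1
  step 13: m=13, q=9, a=3
  step 14: m=14, q=30, a=1
  step 15: m=16, q=7, a=5
  step 16: m=19, q=15, a=2
  step 17: m=11, q=23, a=1
  step 18: m=12, q=14, a=2
  step 19: m=16, q=15, a=2
  step 20: m=14, q=18, a=1
  step 21: m=4, q=25, a=1
  step 22: m=21, q=1, a=42
a_22 = 2*a_0 = 42, so the period closes here.
sqrt(466) = [21; 1, 1, 2, 2, 1, 2, 5, 1, 3, 1, 20, 1, 3, 1, 5, 2, 1, 2, 2, 1, 1, 42]
Period length = 22

22


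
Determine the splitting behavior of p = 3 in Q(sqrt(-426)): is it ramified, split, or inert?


K = Q(sqrt(-426)). Since d mod 4 = 2, disc(K) = -1704.
Check p | disc: -1704 mod 3 = 0.
p divides disc, so p ramifies: (p) = P^2 with e=2, f=1, g=1.
Therefore p is ramified.

ramified


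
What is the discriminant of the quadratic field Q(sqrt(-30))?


For K = Q(sqrt(d)) with d squarefree: disc(K) = d if d = 1 mod 4, and disc(K) = 4d if d = 2 or 3 mod 4.
Here d = -30, and d mod 4 = 2.
d = 2 mod 4, not 1 (O_K = Z[sqrt(d)]), so disc(K) = 4d = 4 * (-30) = -120

-120


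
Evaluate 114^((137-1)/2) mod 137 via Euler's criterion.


p = 137 is prime and the exponent is (p-1)/2 = 68, so by Euler's criterion 114^68 = (114/137) = +1 or -1 mod 137.
Compute by square-and-multiply:
  68 = 64 + 4 (binary 1000100)
  Repeated squaring mod 137: 114^1 = 114, 114^2 = 118, 114^4 = 87, 114^8 = 34, 114^16 = 60, 114^32 = 38, 114^64 = 74
  114^68 = 114^64 * 114^4 = 74 * 87 mod 137
    74 * 87 = 6438 = 136 mod 137
  114^68 = 136 mod 137
Result 136 = p - 1 = -1 mod 137: 114 is a quadratic non-residue mod 137. As a residue in [0, p-1] the value is 136.
114^68 mod 137 = 136

136


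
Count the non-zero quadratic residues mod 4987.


For prime p, the number of non-zero quadratic residues is (p-1)/2.
= (4987-1)/2
= 2493

2493


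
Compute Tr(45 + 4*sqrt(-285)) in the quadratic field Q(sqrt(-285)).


Tr(a + b*sqrt(d)) = (a + b*sqrt(d)) + (a - b*sqrt(d)) = 2a
= 2 * (45)
= 90

90


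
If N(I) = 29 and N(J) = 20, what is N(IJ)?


N(IJ) = N(I) * N(J)
= 29 * 20
= 580

580


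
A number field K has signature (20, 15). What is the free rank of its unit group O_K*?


By Dirichlet's unit theorem:
rank = r1 + r2 - 1
= 20 + 15 - 1
= 34

34


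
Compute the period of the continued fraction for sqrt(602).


Run the CF algorithm for sqrt(602).
a_0 = floor(sqrt(602)) = 24; set m_0=0, q_0=1.
Recurrence: m' = q*a - m,  q' = (d - m'^2)/q,  a' = floor((a_0 + m')/q').
  step 1: m=24, q=26, a=1
  step 2: m=2, q=23, a=1
  step 3: m=21, q=7, a=6
  step 4: m=21, q=23, a=1
  step 5: m=2, q=26, a=1
  step 6: m=24, q=1, a=48
a_6 = 2*a_0 = 48, so the period closes here.
sqrt(602) = [24; 1, 1, 6, 1, 1, 48]
Period length = 6

6


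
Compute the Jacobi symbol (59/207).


Compute (59/207) via quadratic reciprocity:
  reciprocity: (59/207) -> -(207/59)
  reduce: (30/59)
  pull out 2: (2/59) = -1  (since 59 mod 8 = 3)
  reciprocity: (15/59) -> -(59/15)
  reduce: (14/15)
  pull out 2: (2/15) = +1  (since 15 mod 8 = 7)
  reciprocity: (7/15) -> -(15/7)
  reduce: (1/7)
  (1/7) = 1
Product of signs = 1

1


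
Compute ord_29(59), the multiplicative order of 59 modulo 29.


We want ord_29(59), the smallest k >= 1 with 59^k = 1 mod 29.
n = 29 = 29, phi(29) = 28; the order divides phi(n).
Divisors of 28: 1, 2, 4, 7, 14, 28
Repeated squaring mod 29: 59^1 = 1, 59^2 = 1, 59^4 = 1, 59^8 = 1, 59^16 = 1
Test divisors in increasing order:
  k=1: 59^1 = 1 mod 29  <- first divisor giving 1
Order = 1

1


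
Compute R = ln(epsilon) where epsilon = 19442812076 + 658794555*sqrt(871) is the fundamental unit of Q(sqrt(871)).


epsilon = 19442812076 + 658794555*sqrt(871)
= 3.8886e+10
R = ln(3.8886e+10)
= 24.3839

24.3839


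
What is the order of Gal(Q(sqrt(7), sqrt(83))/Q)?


The 2 square roots of distinct primes are multiplicatively independent over Q,
so [K:Q] = 2^2 and Gal(K/Q) is isomorphic to (Z/2Z)^2.
|Gal| = 2^2 = 4

4


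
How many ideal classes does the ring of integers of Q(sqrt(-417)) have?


K = Q(sqrt(-417)). d mod 4 = 3, so D = disc(K) = 4d = -1668
h(K) equals the number of primitive reduced positive-definite forms (a, b, c) = a*x^2 + b*x*y + c*y^2 with b^2 - 4ac = D,
where reduced means |b| <= a <= c, with b >= 0 whenever |b| = a or a = c, and primitive means gcd(a, b, c) = 1.
Reduced forces 3a^2 <= |D| = 1668, so 1 <= a <= 23; b must have the parity of D, and c = (b^2 - D)/(4a) must be an integer >= a.
Enumerate a = 1..23, b in [-a, a]:
  a=1: (1, 0, 417)  [1]
  a=2: (2, 2, 209)  [1]
  a=3: (3, 0, 139)  [1]
  a=4..5: none
  a=6: (6, 6, 71)  [1]
  a=7..10: none
  a=11: (11, -2, 38), (11, 2, 38)  [2]
  a=12: none
  a=13: (13, -10, 34), (13, 10, 34)  [2]
  a=14..16: none
  a=17: (17, -10, 26), (17, 10, 26)  [2]
  a=18: none
  a=19: (19, -2, 22), (19, 2, 22)  [2]
  a=20..23: none
Total reduced forms: 1 + 1 + 1 + 1 + 2 + 2 + 2 + 2 = 12
h = 12

12


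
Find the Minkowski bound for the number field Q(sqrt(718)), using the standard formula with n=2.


d = 718, d mod 4 = 2, so disc(K) = 4d = 2872; |disc(K)| = 2872
Real quadratic field, so n = 2, s = r2 = 0, r1 = 2
M = (n!/n^n) * (4/pi)^s * sqrt(|disc(K)|) = (2!/2^2) * (4/pi)^0 * sqrt(2872)
= 0.5 * 1.000000 * 53.591044
= 26.7955

26.7955


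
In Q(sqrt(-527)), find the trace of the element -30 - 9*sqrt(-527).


Tr(a + b*sqrt(d)) = (a + b*sqrt(d)) + (a - b*sqrt(d)) = 2a
= 2 * (-30)
= -60

-60


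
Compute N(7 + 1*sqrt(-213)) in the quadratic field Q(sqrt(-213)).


N(a + b*sqrt(d)) = a^2 - d*b^2
= (7)^2 - (-213)*(1)^2
= 49 + 213
= 262

262


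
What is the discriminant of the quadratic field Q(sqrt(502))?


For K = Q(sqrt(d)) with d squarefree: disc(K) = d if d = 1 mod 4, and disc(K) = 4d if d = 2 or 3 mod 4.
Here d = 502, and d mod 4 = 2.
d = 2 mod 4, not 1 (O_K = Z[sqrt(d)]), so disc(K) = 4d = 4 * (502) = 2008

2008


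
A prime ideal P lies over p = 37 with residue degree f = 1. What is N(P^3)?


N(P^a) = p^(a*f)
= 37^(3*1)
= 37^3
= 50653

50653


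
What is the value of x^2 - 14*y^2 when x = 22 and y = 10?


x^2 - d*y^2
= 22^2 - 14*10^2
= 484 - 1400
= -916

-916


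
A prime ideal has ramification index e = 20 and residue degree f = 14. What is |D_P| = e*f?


|D_P| = e * f
= 20 * 14
= 280

280


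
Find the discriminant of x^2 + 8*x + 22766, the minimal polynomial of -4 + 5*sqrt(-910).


The element -4 + 5*sqrt(-910) has minimal polynomial:
x^2 + 8*x + 22766
Discriminant = (8)^2 - 4*(22766)
= 64 - 91064
= -91000

-91000


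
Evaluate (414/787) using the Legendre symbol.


p = 787 is prime, so compute (414/787) with the reciprocity algorithm (Jacobi-symbol steps: pull out 2s via (2/n), flip via reciprocity, reduce):
  pull out 2: (2/787) = -1  (since 787 mod 8 = 3)
  reciprocity: (207/787) -> -(787/207)
  reduce: (166/207)
  pull out 2: (2/207) = +1  (since 207 mod 8 = 7)
  reciprocity: (83/207) -> -(207/83)
  reduce: (41/83)
  reciprocity: (41/83) -> +(83/41)
  reduce: (1/41)
  (1/41) = 1
Product of signs = -1
(414/787) = -1

-1


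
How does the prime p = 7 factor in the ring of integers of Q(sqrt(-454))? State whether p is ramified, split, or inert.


K = Q(sqrt(-454)). Since d mod 4 = 2, disc(K) = -1816.
Check p | disc: -1816 mod 7 = 4.
p does not divide disc. Compute Legendre symbol (d/p):
1^((7-1)/2) mod 7 = 1
(d/p) = 1, so p splits: (p) = P*P' with e=1, f=1, g=2.
Therefore p is split.

split


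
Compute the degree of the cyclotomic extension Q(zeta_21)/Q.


The degree equals Euler's totient phi(21).
21 = 3 * 7
phi(21) = 12

12


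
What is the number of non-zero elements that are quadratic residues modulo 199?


For prime p, the number of non-zero quadratic residues is (p-1)/2.
= (199-1)/2
= 99

99


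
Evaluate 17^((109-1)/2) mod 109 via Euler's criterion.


p = 109 is prime and the exponent is (p-1)/2 = 54, so by Euler's criterion 17^54 = (17/109) = +1 or -1 mod 109.
Compute by square-and-multiply:
  54 = 32 + 16 + 4 + 2 (binary 110110)
  Repeated squaring mod 109: 17^1 = 17, 17^2 = 71, 17^4 = 27, 17^8 = 75, 17^16 = 66, 17^32 = 105
  17^54 = 17^32 * 17^16 * 17^4 * 17^2 = 105 * 66 * 27 * 71 mod 109
    105 * 66 = 6930 = 63 mod 109
    63 * 27 = 1701 = 66 mod 109
    66 * 71 = 4686 = 108 mod 109
  17^54 = 108 mod 109
Result 108 = p - 1 = -1 mod 109: 17 is a quadratic non-residue mod 109. As a residue in [0, p-1] the value is 108.
17^54 mod 109 = 108

108
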